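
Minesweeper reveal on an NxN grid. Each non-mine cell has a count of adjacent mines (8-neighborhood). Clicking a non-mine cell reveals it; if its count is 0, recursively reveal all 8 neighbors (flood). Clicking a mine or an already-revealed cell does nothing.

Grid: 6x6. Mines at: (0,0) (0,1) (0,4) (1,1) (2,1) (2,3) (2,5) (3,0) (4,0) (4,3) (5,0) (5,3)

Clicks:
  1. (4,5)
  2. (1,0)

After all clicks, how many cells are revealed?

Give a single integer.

Answer: 7

Derivation:
Click 1 (4,5) count=0: revealed 6 new [(3,4) (3,5) (4,4) (4,5) (5,4) (5,5)] -> total=6
Click 2 (1,0) count=4: revealed 1 new [(1,0)] -> total=7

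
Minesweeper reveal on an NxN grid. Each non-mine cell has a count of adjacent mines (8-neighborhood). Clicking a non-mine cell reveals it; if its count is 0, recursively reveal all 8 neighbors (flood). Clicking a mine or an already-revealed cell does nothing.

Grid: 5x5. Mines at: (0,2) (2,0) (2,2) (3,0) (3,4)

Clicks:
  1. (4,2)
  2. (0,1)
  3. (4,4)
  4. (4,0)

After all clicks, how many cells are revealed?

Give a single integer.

Click 1 (4,2) count=0: revealed 6 new [(3,1) (3,2) (3,3) (4,1) (4,2) (4,3)] -> total=6
Click 2 (0,1) count=1: revealed 1 new [(0,1)] -> total=7
Click 3 (4,4) count=1: revealed 1 new [(4,4)] -> total=8
Click 4 (4,0) count=1: revealed 1 new [(4,0)] -> total=9

Answer: 9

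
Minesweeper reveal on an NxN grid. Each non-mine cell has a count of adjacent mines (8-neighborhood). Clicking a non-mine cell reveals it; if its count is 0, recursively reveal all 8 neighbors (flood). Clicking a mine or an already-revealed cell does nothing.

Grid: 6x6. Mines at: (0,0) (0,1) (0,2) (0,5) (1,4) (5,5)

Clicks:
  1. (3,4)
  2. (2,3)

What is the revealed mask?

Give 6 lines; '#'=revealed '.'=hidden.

Click 1 (3,4) count=0: revealed 27 new [(1,0) (1,1) (1,2) (1,3) (2,0) (2,1) (2,2) (2,3) (2,4) (2,5) (3,0) (3,1) (3,2) (3,3) (3,4) (3,5) (4,0) (4,1) (4,2) (4,3) (4,4) (4,5) (5,0) (5,1) (5,2) (5,3) (5,4)] -> total=27
Click 2 (2,3) count=1: revealed 0 new [(none)] -> total=27

Answer: ......
####..
######
######
######
#####.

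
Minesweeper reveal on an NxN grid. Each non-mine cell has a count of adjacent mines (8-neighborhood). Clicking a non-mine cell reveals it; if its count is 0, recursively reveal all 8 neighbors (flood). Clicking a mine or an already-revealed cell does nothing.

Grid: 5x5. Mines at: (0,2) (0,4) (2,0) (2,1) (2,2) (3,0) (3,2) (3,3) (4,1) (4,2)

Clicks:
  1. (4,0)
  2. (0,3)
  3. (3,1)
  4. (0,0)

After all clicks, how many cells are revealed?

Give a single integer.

Answer: 7

Derivation:
Click 1 (4,0) count=2: revealed 1 new [(4,0)] -> total=1
Click 2 (0,3) count=2: revealed 1 new [(0,3)] -> total=2
Click 3 (3,1) count=7: revealed 1 new [(3,1)] -> total=3
Click 4 (0,0) count=0: revealed 4 new [(0,0) (0,1) (1,0) (1,1)] -> total=7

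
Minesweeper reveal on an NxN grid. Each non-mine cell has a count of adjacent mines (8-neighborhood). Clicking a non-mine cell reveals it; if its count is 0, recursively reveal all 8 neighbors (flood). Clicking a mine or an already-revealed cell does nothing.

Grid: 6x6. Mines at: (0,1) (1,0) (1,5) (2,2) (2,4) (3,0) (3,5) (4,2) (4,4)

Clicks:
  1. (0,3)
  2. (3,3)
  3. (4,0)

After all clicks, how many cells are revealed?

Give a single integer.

Answer: 8

Derivation:
Click 1 (0,3) count=0: revealed 6 new [(0,2) (0,3) (0,4) (1,2) (1,3) (1,4)] -> total=6
Click 2 (3,3) count=4: revealed 1 new [(3,3)] -> total=7
Click 3 (4,0) count=1: revealed 1 new [(4,0)] -> total=8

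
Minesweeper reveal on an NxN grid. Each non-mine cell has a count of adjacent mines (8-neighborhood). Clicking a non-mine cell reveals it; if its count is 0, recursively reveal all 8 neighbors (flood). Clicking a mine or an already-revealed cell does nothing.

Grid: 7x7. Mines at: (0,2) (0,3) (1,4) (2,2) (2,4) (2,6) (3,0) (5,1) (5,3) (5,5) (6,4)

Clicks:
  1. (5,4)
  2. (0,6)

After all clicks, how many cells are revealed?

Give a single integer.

Answer: 5

Derivation:
Click 1 (5,4) count=3: revealed 1 new [(5,4)] -> total=1
Click 2 (0,6) count=0: revealed 4 new [(0,5) (0,6) (1,5) (1,6)] -> total=5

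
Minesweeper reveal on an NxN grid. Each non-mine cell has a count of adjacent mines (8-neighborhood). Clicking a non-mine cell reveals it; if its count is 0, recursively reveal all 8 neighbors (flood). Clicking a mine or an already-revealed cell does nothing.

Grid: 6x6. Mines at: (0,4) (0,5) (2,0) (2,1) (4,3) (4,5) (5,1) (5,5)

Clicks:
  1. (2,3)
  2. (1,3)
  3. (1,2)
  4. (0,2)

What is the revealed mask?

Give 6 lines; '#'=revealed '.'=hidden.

Answer: ####..
######
..####
..####
......
......

Derivation:
Click 1 (2,3) count=0: revealed 12 new [(1,2) (1,3) (1,4) (1,5) (2,2) (2,3) (2,4) (2,5) (3,2) (3,3) (3,4) (3,5)] -> total=12
Click 2 (1,3) count=1: revealed 0 new [(none)] -> total=12
Click 3 (1,2) count=1: revealed 0 new [(none)] -> total=12
Click 4 (0,2) count=0: revealed 6 new [(0,0) (0,1) (0,2) (0,3) (1,0) (1,1)] -> total=18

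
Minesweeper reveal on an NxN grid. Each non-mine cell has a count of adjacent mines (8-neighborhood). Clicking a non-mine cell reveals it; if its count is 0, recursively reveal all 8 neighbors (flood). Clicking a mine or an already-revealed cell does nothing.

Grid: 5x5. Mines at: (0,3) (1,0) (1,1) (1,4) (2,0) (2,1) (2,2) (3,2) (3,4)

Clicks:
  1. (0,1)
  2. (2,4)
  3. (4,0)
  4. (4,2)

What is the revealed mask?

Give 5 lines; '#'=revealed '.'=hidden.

Answer: .#...
.....
....#
##...
###..

Derivation:
Click 1 (0,1) count=2: revealed 1 new [(0,1)] -> total=1
Click 2 (2,4) count=2: revealed 1 new [(2,4)] -> total=2
Click 3 (4,0) count=0: revealed 4 new [(3,0) (3,1) (4,0) (4,1)] -> total=6
Click 4 (4,2) count=1: revealed 1 new [(4,2)] -> total=7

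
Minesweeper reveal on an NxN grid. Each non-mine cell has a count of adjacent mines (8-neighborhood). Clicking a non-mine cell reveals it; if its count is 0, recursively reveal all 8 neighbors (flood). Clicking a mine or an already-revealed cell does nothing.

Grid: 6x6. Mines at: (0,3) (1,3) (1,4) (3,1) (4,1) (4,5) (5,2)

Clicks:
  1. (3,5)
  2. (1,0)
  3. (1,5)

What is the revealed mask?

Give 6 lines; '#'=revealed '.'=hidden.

Answer: ###...
###..#
###...
.....#
......
......

Derivation:
Click 1 (3,5) count=1: revealed 1 new [(3,5)] -> total=1
Click 2 (1,0) count=0: revealed 9 new [(0,0) (0,1) (0,2) (1,0) (1,1) (1,2) (2,0) (2,1) (2,2)] -> total=10
Click 3 (1,5) count=1: revealed 1 new [(1,5)] -> total=11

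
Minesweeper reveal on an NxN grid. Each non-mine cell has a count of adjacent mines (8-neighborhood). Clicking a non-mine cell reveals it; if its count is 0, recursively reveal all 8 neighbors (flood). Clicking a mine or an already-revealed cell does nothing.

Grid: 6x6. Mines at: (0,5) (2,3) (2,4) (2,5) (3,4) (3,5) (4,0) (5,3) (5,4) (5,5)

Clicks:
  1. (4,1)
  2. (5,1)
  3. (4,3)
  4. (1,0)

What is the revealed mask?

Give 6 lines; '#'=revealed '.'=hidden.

Click 1 (4,1) count=1: revealed 1 new [(4,1)] -> total=1
Click 2 (5,1) count=1: revealed 1 new [(5,1)] -> total=2
Click 3 (4,3) count=3: revealed 1 new [(4,3)] -> total=3
Click 4 (1,0) count=0: revealed 16 new [(0,0) (0,1) (0,2) (0,3) (0,4) (1,0) (1,1) (1,2) (1,3) (1,4) (2,0) (2,1) (2,2) (3,0) (3,1) (3,2)] -> total=19

Answer: #####.
#####.
###...
###...
.#.#..
.#....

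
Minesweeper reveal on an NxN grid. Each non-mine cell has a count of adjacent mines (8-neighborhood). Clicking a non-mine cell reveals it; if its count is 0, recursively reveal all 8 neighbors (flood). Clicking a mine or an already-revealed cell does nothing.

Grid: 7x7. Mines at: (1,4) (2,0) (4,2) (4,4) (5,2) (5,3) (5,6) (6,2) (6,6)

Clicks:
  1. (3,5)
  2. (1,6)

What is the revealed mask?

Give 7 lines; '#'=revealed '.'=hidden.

Answer: .....##
.....##
.....##
.....##
.....##
.......
.......

Derivation:
Click 1 (3,5) count=1: revealed 1 new [(3,5)] -> total=1
Click 2 (1,6) count=0: revealed 9 new [(0,5) (0,6) (1,5) (1,6) (2,5) (2,6) (3,6) (4,5) (4,6)] -> total=10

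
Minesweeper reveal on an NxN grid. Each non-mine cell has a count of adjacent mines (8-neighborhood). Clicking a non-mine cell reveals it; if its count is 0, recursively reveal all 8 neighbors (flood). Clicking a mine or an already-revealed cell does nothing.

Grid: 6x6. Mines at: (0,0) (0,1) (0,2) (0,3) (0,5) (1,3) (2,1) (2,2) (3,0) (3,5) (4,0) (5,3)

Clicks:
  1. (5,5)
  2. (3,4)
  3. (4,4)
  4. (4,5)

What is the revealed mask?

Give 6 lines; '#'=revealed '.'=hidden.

Click 1 (5,5) count=0: revealed 4 new [(4,4) (4,5) (5,4) (5,5)] -> total=4
Click 2 (3,4) count=1: revealed 1 new [(3,4)] -> total=5
Click 3 (4,4) count=2: revealed 0 new [(none)] -> total=5
Click 4 (4,5) count=1: revealed 0 new [(none)] -> total=5

Answer: ......
......
......
....#.
....##
....##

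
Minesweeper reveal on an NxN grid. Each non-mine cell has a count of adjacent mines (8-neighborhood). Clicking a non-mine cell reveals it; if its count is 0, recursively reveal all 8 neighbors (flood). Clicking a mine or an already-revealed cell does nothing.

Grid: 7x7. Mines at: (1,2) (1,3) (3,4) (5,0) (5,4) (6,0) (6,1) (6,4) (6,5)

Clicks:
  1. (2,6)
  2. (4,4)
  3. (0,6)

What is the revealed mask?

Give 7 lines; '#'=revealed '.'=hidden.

Click 1 (2,6) count=0: revealed 15 new [(0,4) (0,5) (0,6) (1,4) (1,5) (1,6) (2,4) (2,5) (2,6) (3,5) (3,6) (4,5) (4,6) (5,5) (5,6)] -> total=15
Click 2 (4,4) count=2: revealed 1 new [(4,4)] -> total=16
Click 3 (0,6) count=0: revealed 0 new [(none)] -> total=16

Answer: ....###
....###
....###
.....##
....###
.....##
.......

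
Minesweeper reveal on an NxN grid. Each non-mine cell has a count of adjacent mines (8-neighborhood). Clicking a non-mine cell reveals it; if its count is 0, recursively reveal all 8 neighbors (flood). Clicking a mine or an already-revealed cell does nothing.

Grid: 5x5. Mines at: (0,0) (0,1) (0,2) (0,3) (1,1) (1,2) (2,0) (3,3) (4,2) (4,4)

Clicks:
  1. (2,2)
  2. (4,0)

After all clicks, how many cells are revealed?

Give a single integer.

Click 1 (2,2) count=3: revealed 1 new [(2,2)] -> total=1
Click 2 (4,0) count=0: revealed 4 new [(3,0) (3,1) (4,0) (4,1)] -> total=5

Answer: 5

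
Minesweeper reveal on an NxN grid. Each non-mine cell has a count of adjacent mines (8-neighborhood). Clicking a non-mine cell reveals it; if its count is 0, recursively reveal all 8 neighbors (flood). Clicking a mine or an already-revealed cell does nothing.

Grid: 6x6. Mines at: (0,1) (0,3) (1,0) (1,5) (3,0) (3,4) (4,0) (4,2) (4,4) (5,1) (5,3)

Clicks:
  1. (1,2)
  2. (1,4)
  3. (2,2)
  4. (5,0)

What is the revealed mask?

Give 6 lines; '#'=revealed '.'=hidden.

Click 1 (1,2) count=2: revealed 1 new [(1,2)] -> total=1
Click 2 (1,4) count=2: revealed 1 new [(1,4)] -> total=2
Click 3 (2,2) count=0: revealed 8 new [(1,1) (1,3) (2,1) (2,2) (2,3) (3,1) (3,2) (3,3)] -> total=10
Click 4 (5,0) count=2: revealed 1 new [(5,0)] -> total=11

Answer: ......
.####.
.###..
.###..
......
#.....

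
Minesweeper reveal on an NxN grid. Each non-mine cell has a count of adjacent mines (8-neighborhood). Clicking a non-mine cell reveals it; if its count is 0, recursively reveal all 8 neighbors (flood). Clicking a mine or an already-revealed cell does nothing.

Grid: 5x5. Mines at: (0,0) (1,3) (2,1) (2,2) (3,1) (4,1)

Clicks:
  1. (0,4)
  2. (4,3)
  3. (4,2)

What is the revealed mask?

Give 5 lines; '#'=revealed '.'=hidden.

Click 1 (0,4) count=1: revealed 1 new [(0,4)] -> total=1
Click 2 (4,3) count=0: revealed 8 new [(2,3) (2,4) (3,2) (3,3) (3,4) (4,2) (4,3) (4,4)] -> total=9
Click 3 (4,2) count=2: revealed 0 new [(none)] -> total=9

Answer: ....#
.....
...##
..###
..###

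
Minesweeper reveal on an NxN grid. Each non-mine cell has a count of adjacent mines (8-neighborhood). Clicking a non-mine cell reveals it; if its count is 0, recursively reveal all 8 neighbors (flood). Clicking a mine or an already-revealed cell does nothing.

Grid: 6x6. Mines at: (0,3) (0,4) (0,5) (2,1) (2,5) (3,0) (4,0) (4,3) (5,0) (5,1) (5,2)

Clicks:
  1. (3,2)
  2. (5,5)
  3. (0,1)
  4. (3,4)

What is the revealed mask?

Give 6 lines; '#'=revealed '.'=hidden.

Answer: ###...
###...
......
..#.##
....##
....##

Derivation:
Click 1 (3,2) count=2: revealed 1 new [(3,2)] -> total=1
Click 2 (5,5) count=0: revealed 6 new [(3,4) (3,5) (4,4) (4,5) (5,4) (5,5)] -> total=7
Click 3 (0,1) count=0: revealed 6 new [(0,0) (0,1) (0,2) (1,0) (1,1) (1,2)] -> total=13
Click 4 (3,4) count=2: revealed 0 new [(none)] -> total=13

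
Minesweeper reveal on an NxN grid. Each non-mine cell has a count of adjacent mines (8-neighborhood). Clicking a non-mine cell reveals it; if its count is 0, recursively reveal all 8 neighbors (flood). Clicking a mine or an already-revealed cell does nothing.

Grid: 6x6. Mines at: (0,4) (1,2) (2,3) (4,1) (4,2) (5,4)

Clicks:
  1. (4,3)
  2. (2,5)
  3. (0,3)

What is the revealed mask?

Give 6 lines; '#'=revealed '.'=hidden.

Click 1 (4,3) count=2: revealed 1 new [(4,3)] -> total=1
Click 2 (2,5) count=0: revealed 8 new [(1,4) (1,5) (2,4) (2,5) (3,4) (3,5) (4,4) (4,5)] -> total=9
Click 3 (0,3) count=2: revealed 1 new [(0,3)] -> total=10

Answer: ...#..
....##
....##
....##
...###
......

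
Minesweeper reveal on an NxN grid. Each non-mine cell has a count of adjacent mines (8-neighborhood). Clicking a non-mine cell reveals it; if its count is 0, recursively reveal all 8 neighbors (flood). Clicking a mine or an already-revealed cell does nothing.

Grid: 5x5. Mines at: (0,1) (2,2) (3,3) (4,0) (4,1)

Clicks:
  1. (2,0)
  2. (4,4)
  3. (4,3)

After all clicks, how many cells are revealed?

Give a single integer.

Click 1 (2,0) count=0: revealed 6 new [(1,0) (1,1) (2,0) (2,1) (3,0) (3,1)] -> total=6
Click 2 (4,4) count=1: revealed 1 new [(4,4)] -> total=7
Click 3 (4,3) count=1: revealed 1 new [(4,3)] -> total=8

Answer: 8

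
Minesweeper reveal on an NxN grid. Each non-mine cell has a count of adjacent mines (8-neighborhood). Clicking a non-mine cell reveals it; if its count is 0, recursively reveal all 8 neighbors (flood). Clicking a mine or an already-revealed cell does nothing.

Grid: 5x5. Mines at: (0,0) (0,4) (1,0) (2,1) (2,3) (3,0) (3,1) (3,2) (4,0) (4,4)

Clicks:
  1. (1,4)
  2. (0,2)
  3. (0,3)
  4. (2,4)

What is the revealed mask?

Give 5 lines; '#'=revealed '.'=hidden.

Click 1 (1,4) count=2: revealed 1 new [(1,4)] -> total=1
Click 2 (0,2) count=0: revealed 6 new [(0,1) (0,2) (0,3) (1,1) (1,2) (1,3)] -> total=7
Click 3 (0,3) count=1: revealed 0 new [(none)] -> total=7
Click 4 (2,4) count=1: revealed 1 new [(2,4)] -> total=8

Answer: .###.
.####
....#
.....
.....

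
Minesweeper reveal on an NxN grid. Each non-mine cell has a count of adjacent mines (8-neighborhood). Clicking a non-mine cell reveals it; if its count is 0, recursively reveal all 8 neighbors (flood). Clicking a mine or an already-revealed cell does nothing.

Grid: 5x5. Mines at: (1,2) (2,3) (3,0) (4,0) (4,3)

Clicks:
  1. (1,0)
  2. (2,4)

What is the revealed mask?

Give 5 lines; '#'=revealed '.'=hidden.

Answer: ##...
##...
##..#
.....
.....

Derivation:
Click 1 (1,0) count=0: revealed 6 new [(0,0) (0,1) (1,0) (1,1) (2,0) (2,1)] -> total=6
Click 2 (2,4) count=1: revealed 1 new [(2,4)] -> total=7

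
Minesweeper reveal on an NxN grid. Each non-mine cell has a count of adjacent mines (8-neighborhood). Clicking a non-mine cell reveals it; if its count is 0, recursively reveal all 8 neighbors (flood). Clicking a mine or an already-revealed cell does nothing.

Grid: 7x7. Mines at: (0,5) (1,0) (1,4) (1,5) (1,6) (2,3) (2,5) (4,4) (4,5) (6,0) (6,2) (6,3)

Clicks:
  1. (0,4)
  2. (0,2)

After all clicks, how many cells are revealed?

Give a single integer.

Click 1 (0,4) count=3: revealed 1 new [(0,4)] -> total=1
Click 2 (0,2) count=0: revealed 6 new [(0,1) (0,2) (0,3) (1,1) (1,2) (1,3)] -> total=7

Answer: 7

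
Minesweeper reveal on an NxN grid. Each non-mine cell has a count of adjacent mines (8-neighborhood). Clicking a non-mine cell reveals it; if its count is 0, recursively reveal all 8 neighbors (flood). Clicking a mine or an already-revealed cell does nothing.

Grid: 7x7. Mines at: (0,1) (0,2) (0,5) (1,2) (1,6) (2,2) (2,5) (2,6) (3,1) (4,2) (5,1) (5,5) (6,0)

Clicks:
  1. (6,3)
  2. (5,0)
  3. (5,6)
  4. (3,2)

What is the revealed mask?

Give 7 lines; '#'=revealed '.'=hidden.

Click 1 (6,3) count=0: revealed 6 new [(5,2) (5,3) (5,4) (6,2) (6,3) (6,4)] -> total=6
Click 2 (5,0) count=2: revealed 1 new [(5,0)] -> total=7
Click 3 (5,6) count=1: revealed 1 new [(5,6)] -> total=8
Click 4 (3,2) count=3: revealed 1 new [(3,2)] -> total=9

Answer: .......
.......
.......
..#....
.......
#.###.#
..###..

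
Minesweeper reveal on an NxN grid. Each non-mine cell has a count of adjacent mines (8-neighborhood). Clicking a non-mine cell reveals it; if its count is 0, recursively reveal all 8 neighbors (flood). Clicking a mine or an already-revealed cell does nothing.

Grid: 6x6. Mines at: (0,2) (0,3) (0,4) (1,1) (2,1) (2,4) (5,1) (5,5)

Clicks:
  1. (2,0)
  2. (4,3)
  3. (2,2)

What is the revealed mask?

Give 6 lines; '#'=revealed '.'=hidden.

Click 1 (2,0) count=2: revealed 1 new [(2,0)] -> total=1
Click 2 (4,3) count=0: revealed 9 new [(3,2) (3,3) (3,4) (4,2) (4,3) (4,4) (5,2) (5,3) (5,4)] -> total=10
Click 3 (2,2) count=2: revealed 1 new [(2,2)] -> total=11

Answer: ......
......
#.#...
..###.
..###.
..###.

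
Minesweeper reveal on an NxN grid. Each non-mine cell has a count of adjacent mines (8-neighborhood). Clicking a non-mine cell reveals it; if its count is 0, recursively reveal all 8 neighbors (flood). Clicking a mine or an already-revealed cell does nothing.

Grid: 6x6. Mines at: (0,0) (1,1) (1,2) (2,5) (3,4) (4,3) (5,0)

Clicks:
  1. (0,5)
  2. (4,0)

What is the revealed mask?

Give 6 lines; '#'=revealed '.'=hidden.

Click 1 (0,5) count=0: revealed 6 new [(0,3) (0,4) (0,5) (1,3) (1,4) (1,5)] -> total=6
Click 2 (4,0) count=1: revealed 1 new [(4,0)] -> total=7

Answer: ...###
...###
......
......
#.....
......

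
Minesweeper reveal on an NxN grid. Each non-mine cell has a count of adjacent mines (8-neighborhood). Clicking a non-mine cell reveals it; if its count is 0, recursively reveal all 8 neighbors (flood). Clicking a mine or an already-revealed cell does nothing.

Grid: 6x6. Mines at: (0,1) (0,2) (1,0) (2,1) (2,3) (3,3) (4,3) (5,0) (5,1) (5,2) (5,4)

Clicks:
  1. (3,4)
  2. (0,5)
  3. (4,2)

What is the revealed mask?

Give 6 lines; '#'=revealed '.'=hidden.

Answer: ...###
...###
....##
....##
..#.##
......

Derivation:
Click 1 (3,4) count=3: revealed 1 new [(3,4)] -> total=1
Click 2 (0,5) count=0: revealed 11 new [(0,3) (0,4) (0,5) (1,3) (1,4) (1,5) (2,4) (2,5) (3,5) (4,4) (4,5)] -> total=12
Click 3 (4,2) count=4: revealed 1 new [(4,2)] -> total=13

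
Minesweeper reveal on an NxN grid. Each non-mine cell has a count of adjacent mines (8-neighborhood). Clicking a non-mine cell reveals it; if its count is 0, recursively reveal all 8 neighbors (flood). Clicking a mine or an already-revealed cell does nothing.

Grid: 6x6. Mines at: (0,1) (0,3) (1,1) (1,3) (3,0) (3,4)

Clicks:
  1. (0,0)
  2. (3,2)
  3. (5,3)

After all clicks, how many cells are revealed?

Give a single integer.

Click 1 (0,0) count=2: revealed 1 new [(0,0)] -> total=1
Click 2 (3,2) count=0: revealed 18 new [(2,1) (2,2) (2,3) (3,1) (3,2) (3,3) (4,0) (4,1) (4,2) (4,3) (4,4) (4,5) (5,0) (5,1) (5,2) (5,3) (5,4) (5,5)] -> total=19
Click 3 (5,3) count=0: revealed 0 new [(none)] -> total=19

Answer: 19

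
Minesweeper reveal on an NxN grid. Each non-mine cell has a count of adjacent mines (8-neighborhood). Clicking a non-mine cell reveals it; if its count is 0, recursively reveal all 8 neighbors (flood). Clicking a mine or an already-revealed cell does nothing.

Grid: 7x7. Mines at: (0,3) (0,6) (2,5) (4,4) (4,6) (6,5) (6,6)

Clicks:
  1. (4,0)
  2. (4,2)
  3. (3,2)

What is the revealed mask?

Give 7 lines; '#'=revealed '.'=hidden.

Answer: ###....
#####..
#####..
#####..
####...
#####..
#####..

Derivation:
Click 1 (4,0) count=0: revealed 32 new [(0,0) (0,1) (0,2) (1,0) (1,1) (1,2) (1,3) (1,4) (2,0) (2,1) (2,2) (2,3) (2,4) (3,0) (3,1) (3,2) (3,3) (3,4) (4,0) (4,1) (4,2) (4,3) (5,0) (5,1) (5,2) (5,3) (5,4) (6,0) (6,1) (6,2) (6,3) (6,4)] -> total=32
Click 2 (4,2) count=0: revealed 0 new [(none)] -> total=32
Click 3 (3,2) count=0: revealed 0 new [(none)] -> total=32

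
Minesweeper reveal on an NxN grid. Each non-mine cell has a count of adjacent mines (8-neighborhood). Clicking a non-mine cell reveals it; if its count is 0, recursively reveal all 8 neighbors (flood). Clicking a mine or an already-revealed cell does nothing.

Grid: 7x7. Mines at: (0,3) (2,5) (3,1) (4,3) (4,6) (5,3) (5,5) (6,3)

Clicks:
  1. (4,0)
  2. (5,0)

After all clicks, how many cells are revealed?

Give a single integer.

Answer: 9

Derivation:
Click 1 (4,0) count=1: revealed 1 new [(4,0)] -> total=1
Click 2 (5,0) count=0: revealed 8 new [(4,1) (4,2) (5,0) (5,1) (5,2) (6,0) (6,1) (6,2)] -> total=9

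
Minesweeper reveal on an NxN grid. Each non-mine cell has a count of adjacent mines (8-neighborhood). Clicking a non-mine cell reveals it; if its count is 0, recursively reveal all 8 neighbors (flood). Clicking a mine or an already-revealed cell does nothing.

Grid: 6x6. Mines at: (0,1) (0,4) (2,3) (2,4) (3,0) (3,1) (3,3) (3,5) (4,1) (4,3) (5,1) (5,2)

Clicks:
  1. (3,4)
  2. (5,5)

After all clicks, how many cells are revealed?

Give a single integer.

Click 1 (3,4) count=5: revealed 1 new [(3,4)] -> total=1
Click 2 (5,5) count=0: revealed 4 new [(4,4) (4,5) (5,4) (5,5)] -> total=5

Answer: 5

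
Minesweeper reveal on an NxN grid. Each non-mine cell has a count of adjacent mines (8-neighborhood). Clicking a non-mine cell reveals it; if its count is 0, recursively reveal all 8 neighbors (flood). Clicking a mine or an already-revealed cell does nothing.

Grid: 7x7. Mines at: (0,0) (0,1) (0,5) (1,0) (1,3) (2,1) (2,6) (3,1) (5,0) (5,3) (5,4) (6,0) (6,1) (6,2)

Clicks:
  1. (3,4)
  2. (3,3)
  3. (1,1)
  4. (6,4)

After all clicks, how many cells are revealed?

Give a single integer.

Click 1 (3,4) count=0: revealed 12 new [(2,2) (2,3) (2,4) (2,5) (3,2) (3,3) (3,4) (3,5) (4,2) (4,3) (4,4) (4,5)] -> total=12
Click 2 (3,3) count=0: revealed 0 new [(none)] -> total=12
Click 3 (1,1) count=4: revealed 1 new [(1,1)] -> total=13
Click 4 (6,4) count=2: revealed 1 new [(6,4)] -> total=14

Answer: 14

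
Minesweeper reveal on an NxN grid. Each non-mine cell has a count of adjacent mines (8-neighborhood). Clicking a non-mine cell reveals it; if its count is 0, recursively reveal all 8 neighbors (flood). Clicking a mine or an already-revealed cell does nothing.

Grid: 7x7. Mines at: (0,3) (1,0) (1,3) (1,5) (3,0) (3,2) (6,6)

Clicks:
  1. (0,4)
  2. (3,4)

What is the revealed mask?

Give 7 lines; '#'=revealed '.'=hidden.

Click 1 (0,4) count=3: revealed 1 new [(0,4)] -> total=1
Click 2 (3,4) count=0: revealed 28 new [(2,3) (2,4) (2,5) (2,6) (3,3) (3,4) (3,5) (3,6) (4,0) (4,1) (4,2) (4,3) (4,4) (4,5) (4,6) (5,0) (5,1) (5,2) (5,3) (5,4) (5,5) (5,6) (6,0) (6,1) (6,2) (6,3) (6,4) (6,5)] -> total=29

Answer: ....#..
.......
...####
...####
#######
#######
######.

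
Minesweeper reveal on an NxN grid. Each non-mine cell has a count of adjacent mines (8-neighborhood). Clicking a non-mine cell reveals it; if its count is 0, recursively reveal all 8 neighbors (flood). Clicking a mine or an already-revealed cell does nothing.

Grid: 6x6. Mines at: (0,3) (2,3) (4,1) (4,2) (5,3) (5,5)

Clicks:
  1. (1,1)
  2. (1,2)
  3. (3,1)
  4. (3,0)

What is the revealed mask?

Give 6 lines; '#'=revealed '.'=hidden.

Click 1 (1,1) count=0: revealed 12 new [(0,0) (0,1) (0,2) (1,0) (1,1) (1,2) (2,0) (2,1) (2,2) (3,0) (3,1) (3,2)] -> total=12
Click 2 (1,2) count=2: revealed 0 new [(none)] -> total=12
Click 3 (3,1) count=2: revealed 0 new [(none)] -> total=12
Click 4 (3,0) count=1: revealed 0 new [(none)] -> total=12

Answer: ###...
###...
###...
###...
......
......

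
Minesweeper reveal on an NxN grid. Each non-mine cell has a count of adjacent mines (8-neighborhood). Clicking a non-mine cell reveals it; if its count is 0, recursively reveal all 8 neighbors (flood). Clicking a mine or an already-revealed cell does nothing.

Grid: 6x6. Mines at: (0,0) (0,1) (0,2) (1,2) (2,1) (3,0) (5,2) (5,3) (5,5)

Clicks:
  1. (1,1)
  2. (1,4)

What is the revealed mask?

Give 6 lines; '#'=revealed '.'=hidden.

Answer: ...###
.#.###
..####
..####
..####
......

Derivation:
Click 1 (1,1) count=5: revealed 1 new [(1,1)] -> total=1
Click 2 (1,4) count=0: revealed 18 new [(0,3) (0,4) (0,5) (1,3) (1,4) (1,5) (2,2) (2,3) (2,4) (2,5) (3,2) (3,3) (3,4) (3,5) (4,2) (4,3) (4,4) (4,5)] -> total=19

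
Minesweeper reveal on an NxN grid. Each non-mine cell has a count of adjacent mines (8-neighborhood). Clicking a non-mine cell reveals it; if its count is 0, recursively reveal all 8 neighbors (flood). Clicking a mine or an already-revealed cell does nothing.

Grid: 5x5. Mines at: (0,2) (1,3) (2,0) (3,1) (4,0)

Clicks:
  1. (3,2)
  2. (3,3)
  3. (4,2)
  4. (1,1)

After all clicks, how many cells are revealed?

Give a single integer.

Answer: 10

Derivation:
Click 1 (3,2) count=1: revealed 1 new [(3,2)] -> total=1
Click 2 (3,3) count=0: revealed 8 new [(2,2) (2,3) (2,4) (3,3) (3,4) (4,2) (4,3) (4,4)] -> total=9
Click 3 (4,2) count=1: revealed 0 new [(none)] -> total=9
Click 4 (1,1) count=2: revealed 1 new [(1,1)] -> total=10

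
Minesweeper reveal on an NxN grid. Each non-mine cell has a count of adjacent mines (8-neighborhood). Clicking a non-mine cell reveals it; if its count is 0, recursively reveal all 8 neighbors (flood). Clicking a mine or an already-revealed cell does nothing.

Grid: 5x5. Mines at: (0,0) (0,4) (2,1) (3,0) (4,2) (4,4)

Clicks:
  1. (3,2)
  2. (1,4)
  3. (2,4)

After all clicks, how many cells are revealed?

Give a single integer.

Answer: 9

Derivation:
Click 1 (3,2) count=2: revealed 1 new [(3,2)] -> total=1
Click 2 (1,4) count=1: revealed 1 new [(1,4)] -> total=2
Click 3 (2,4) count=0: revealed 7 new [(1,2) (1,3) (2,2) (2,3) (2,4) (3,3) (3,4)] -> total=9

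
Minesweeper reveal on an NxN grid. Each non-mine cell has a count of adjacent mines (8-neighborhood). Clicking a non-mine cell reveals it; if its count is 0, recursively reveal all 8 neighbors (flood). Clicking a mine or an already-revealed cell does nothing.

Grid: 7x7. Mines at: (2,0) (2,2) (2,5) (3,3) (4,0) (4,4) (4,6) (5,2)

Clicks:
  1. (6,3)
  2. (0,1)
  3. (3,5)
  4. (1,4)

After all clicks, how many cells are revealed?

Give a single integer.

Click 1 (6,3) count=1: revealed 1 new [(6,3)] -> total=1
Click 2 (0,1) count=0: revealed 14 new [(0,0) (0,1) (0,2) (0,3) (0,4) (0,5) (0,6) (1,0) (1,1) (1,2) (1,3) (1,4) (1,5) (1,6)] -> total=15
Click 3 (3,5) count=3: revealed 1 new [(3,5)] -> total=16
Click 4 (1,4) count=1: revealed 0 new [(none)] -> total=16

Answer: 16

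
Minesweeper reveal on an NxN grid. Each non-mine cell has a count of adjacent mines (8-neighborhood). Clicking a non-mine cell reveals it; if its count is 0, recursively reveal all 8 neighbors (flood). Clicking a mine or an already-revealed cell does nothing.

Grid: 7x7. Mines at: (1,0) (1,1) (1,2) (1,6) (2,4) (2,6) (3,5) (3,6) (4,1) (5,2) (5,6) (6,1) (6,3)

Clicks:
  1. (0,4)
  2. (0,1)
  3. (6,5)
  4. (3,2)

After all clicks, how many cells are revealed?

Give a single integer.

Answer: 9

Derivation:
Click 1 (0,4) count=0: revealed 6 new [(0,3) (0,4) (0,5) (1,3) (1,4) (1,5)] -> total=6
Click 2 (0,1) count=3: revealed 1 new [(0,1)] -> total=7
Click 3 (6,5) count=1: revealed 1 new [(6,5)] -> total=8
Click 4 (3,2) count=1: revealed 1 new [(3,2)] -> total=9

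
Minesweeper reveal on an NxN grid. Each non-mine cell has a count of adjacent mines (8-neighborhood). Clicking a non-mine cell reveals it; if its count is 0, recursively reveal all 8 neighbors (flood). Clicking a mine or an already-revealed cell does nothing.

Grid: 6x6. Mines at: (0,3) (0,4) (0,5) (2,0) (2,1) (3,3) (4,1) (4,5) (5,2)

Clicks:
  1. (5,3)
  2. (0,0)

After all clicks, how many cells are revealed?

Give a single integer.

Click 1 (5,3) count=1: revealed 1 new [(5,3)] -> total=1
Click 2 (0,0) count=0: revealed 6 new [(0,0) (0,1) (0,2) (1,0) (1,1) (1,2)] -> total=7

Answer: 7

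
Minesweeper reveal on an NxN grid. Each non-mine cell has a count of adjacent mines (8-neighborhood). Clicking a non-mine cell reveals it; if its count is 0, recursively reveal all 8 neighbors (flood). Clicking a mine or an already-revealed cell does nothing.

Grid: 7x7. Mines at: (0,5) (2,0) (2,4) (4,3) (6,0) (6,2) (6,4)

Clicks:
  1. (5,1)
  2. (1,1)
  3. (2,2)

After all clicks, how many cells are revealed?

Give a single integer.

Answer: 17

Derivation:
Click 1 (5,1) count=2: revealed 1 new [(5,1)] -> total=1
Click 2 (1,1) count=1: revealed 1 new [(1,1)] -> total=2
Click 3 (2,2) count=0: revealed 15 new [(0,0) (0,1) (0,2) (0,3) (0,4) (1,0) (1,2) (1,3) (1,4) (2,1) (2,2) (2,3) (3,1) (3,2) (3,3)] -> total=17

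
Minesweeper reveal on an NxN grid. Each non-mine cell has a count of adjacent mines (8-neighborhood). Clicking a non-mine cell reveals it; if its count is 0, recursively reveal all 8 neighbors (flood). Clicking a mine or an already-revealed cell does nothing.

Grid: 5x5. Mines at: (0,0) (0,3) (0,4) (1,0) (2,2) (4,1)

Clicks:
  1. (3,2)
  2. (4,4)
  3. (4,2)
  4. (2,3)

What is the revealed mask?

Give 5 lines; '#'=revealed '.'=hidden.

Answer: .....
...##
...##
..###
..###

Derivation:
Click 1 (3,2) count=2: revealed 1 new [(3,2)] -> total=1
Click 2 (4,4) count=0: revealed 9 new [(1,3) (1,4) (2,3) (2,4) (3,3) (3,4) (4,2) (4,3) (4,4)] -> total=10
Click 3 (4,2) count=1: revealed 0 new [(none)] -> total=10
Click 4 (2,3) count=1: revealed 0 new [(none)] -> total=10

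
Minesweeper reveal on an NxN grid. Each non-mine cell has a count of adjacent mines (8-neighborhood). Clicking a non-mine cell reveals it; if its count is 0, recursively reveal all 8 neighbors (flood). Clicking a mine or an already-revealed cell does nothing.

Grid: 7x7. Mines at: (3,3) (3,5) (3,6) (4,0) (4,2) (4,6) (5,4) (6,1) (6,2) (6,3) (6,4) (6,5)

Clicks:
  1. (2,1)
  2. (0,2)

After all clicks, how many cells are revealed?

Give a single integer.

Click 1 (2,1) count=0: revealed 24 new [(0,0) (0,1) (0,2) (0,3) (0,4) (0,5) (0,6) (1,0) (1,1) (1,2) (1,3) (1,4) (1,5) (1,6) (2,0) (2,1) (2,2) (2,3) (2,4) (2,5) (2,6) (3,0) (3,1) (3,2)] -> total=24
Click 2 (0,2) count=0: revealed 0 new [(none)] -> total=24

Answer: 24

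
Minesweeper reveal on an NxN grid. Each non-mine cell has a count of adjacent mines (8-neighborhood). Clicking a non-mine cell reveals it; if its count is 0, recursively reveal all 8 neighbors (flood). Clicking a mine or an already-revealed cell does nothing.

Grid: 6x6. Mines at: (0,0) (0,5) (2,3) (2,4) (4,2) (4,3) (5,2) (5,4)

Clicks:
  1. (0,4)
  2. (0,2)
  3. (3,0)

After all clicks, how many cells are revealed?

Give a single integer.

Answer: 19

Derivation:
Click 1 (0,4) count=1: revealed 1 new [(0,4)] -> total=1
Click 2 (0,2) count=0: revealed 7 new [(0,1) (0,2) (0,3) (1,1) (1,2) (1,3) (1,4)] -> total=8
Click 3 (3,0) count=0: revealed 11 new [(1,0) (2,0) (2,1) (2,2) (3,0) (3,1) (3,2) (4,0) (4,1) (5,0) (5,1)] -> total=19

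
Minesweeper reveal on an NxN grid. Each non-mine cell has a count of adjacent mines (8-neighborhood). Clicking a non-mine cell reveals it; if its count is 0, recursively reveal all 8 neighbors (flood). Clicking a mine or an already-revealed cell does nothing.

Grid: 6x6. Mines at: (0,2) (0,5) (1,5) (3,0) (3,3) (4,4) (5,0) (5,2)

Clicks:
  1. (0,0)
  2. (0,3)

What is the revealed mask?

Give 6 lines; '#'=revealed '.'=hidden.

Answer: ##.#..
##....
##....
......
......
......

Derivation:
Click 1 (0,0) count=0: revealed 6 new [(0,0) (0,1) (1,0) (1,1) (2,0) (2,1)] -> total=6
Click 2 (0,3) count=1: revealed 1 new [(0,3)] -> total=7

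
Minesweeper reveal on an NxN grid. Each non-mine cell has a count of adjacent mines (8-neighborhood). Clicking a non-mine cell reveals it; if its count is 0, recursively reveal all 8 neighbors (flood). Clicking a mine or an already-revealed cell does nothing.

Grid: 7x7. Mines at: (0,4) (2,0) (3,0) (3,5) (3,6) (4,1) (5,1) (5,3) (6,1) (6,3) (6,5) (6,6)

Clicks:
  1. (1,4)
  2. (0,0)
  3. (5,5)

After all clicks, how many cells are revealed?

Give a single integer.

Click 1 (1,4) count=1: revealed 1 new [(1,4)] -> total=1
Click 2 (0,0) count=0: revealed 19 new [(0,0) (0,1) (0,2) (0,3) (1,0) (1,1) (1,2) (1,3) (2,1) (2,2) (2,3) (2,4) (3,1) (3,2) (3,3) (3,4) (4,2) (4,3) (4,4)] -> total=20
Click 3 (5,5) count=2: revealed 1 new [(5,5)] -> total=21

Answer: 21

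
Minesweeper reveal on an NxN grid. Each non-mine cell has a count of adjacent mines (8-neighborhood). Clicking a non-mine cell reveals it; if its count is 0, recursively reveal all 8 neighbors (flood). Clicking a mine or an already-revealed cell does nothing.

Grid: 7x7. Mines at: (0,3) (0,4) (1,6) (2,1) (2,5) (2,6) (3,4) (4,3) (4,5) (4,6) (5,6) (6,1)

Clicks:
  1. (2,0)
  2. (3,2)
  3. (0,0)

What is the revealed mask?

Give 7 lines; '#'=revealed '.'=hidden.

Answer: ###....
###....
#......
..#....
.......
.......
.......

Derivation:
Click 1 (2,0) count=1: revealed 1 new [(2,0)] -> total=1
Click 2 (3,2) count=2: revealed 1 new [(3,2)] -> total=2
Click 3 (0,0) count=0: revealed 6 new [(0,0) (0,1) (0,2) (1,0) (1,1) (1,2)] -> total=8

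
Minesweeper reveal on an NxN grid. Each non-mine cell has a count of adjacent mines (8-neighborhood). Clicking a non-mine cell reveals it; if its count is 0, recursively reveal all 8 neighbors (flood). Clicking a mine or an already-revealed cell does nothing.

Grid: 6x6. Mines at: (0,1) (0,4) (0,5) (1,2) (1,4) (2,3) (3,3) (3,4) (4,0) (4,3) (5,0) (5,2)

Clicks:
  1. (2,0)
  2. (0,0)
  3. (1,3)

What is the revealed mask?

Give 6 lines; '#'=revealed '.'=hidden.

Click 1 (2,0) count=0: revealed 6 new [(1,0) (1,1) (2,0) (2,1) (3,0) (3,1)] -> total=6
Click 2 (0,0) count=1: revealed 1 new [(0,0)] -> total=7
Click 3 (1,3) count=4: revealed 1 new [(1,3)] -> total=8

Answer: #.....
##.#..
##....
##....
......
......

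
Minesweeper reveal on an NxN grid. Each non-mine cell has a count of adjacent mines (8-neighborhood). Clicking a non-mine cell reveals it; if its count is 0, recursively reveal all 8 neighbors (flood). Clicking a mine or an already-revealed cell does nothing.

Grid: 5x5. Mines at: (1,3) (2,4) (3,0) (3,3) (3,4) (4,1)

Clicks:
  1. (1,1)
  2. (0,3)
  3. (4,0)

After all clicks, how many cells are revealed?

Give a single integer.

Click 1 (1,1) count=0: revealed 9 new [(0,0) (0,1) (0,2) (1,0) (1,1) (1,2) (2,0) (2,1) (2,2)] -> total=9
Click 2 (0,3) count=1: revealed 1 new [(0,3)] -> total=10
Click 3 (4,0) count=2: revealed 1 new [(4,0)] -> total=11

Answer: 11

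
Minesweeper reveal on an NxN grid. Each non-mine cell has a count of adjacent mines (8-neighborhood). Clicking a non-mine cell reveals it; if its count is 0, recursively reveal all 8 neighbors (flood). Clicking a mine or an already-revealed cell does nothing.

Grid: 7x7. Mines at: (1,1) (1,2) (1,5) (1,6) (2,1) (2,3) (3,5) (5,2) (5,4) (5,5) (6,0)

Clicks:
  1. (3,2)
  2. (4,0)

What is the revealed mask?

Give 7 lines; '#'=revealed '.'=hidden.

Answer: .......
.......
.......
###....
##.....
##.....
.......

Derivation:
Click 1 (3,2) count=2: revealed 1 new [(3,2)] -> total=1
Click 2 (4,0) count=0: revealed 6 new [(3,0) (3,1) (4,0) (4,1) (5,0) (5,1)] -> total=7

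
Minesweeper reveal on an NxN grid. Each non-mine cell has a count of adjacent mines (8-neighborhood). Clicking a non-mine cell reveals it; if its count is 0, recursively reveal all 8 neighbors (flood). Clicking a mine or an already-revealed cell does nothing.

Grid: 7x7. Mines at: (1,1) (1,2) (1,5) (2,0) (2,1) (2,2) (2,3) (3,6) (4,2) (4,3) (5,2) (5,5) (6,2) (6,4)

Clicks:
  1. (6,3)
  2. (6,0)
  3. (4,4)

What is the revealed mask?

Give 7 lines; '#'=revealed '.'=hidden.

Click 1 (6,3) count=3: revealed 1 new [(6,3)] -> total=1
Click 2 (6,0) count=0: revealed 8 new [(3,0) (3,1) (4,0) (4,1) (5,0) (5,1) (6,0) (6,1)] -> total=9
Click 3 (4,4) count=2: revealed 1 new [(4,4)] -> total=10

Answer: .......
.......
.......
##.....
##..#..
##.....
##.#...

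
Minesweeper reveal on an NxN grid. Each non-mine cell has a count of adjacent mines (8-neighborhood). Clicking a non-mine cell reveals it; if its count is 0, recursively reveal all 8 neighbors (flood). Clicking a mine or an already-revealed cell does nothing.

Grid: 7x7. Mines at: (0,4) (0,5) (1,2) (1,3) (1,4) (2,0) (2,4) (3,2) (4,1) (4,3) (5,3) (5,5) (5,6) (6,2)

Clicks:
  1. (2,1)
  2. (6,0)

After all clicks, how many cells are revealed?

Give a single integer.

Answer: 5

Derivation:
Click 1 (2,1) count=3: revealed 1 new [(2,1)] -> total=1
Click 2 (6,0) count=0: revealed 4 new [(5,0) (5,1) (6,0) (6,1)] -> total=5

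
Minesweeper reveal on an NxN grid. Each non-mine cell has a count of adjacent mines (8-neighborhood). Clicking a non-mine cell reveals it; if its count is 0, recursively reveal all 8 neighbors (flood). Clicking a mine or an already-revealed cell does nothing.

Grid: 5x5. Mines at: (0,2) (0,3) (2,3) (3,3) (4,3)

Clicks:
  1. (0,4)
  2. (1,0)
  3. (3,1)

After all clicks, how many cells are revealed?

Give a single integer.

Answer: 15

Derivation:
Click 1 (0,4) count=1: revealed 1 new [(0,4)] -> total=1
Click 2 (1,0) count=0: revealed 14 new [(0,0) (0,1) (1,0) (1,1) (1,2) (2,0) (2,1) (2,2) (3,0) (3,1) (3,2) (4,0) (4,1) (4,2)] -> total=15
Click 3 (3,1) count=0: revealed 0 new [(none)] -> total=15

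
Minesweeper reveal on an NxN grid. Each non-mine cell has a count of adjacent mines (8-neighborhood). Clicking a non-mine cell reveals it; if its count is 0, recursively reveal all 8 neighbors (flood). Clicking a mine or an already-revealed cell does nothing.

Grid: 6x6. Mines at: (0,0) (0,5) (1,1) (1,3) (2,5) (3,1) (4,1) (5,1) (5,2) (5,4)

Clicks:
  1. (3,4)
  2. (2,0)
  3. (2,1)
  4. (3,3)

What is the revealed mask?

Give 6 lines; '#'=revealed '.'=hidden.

Answer: ......
......
#####.
..###.
..###.
......

Derivation:
Click 1 (3,4) count=1: revealed 1 new [(3,4)] -> total=1
Click 2 (2,0) count=2: revealed 1 new [(2,0)] -> total=2
Click 3 (2,1) count=2: revealed 1 new [(2,1)] -> total=3
Click 4 (3,3) count=0: revealed 8 new [(2,2) (2,3) (2,4) (3,2) (3,3) (4,2) (4,3) (4,4)] -> total=11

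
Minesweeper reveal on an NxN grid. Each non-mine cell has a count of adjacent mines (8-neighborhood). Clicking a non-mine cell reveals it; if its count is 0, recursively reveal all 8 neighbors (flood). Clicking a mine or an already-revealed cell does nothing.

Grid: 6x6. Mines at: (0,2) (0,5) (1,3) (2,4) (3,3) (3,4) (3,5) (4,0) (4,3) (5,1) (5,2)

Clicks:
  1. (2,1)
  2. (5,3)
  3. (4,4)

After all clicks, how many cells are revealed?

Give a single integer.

Answer: 13

Derivation:
Click 1 (2,1) count=0: revealed 11 new [(0,0) (0,1) (1,0) (1,1) (1,2) (2,0) (2,1) (2,2) (3,0) (3,1) (3,2)] -> total=11
Click 2 (5,3) count=2: revealed 1 new [(5,3)] -> total=12
Click 3 (4,4) count=4: revealed 1 new [(4,4)] -> total=13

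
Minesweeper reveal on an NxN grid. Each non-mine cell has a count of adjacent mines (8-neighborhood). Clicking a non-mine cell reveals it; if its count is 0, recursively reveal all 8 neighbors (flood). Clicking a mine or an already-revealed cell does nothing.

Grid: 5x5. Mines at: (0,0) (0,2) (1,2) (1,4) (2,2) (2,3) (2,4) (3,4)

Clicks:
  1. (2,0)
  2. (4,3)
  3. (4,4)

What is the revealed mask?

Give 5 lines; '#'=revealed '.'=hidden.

Answer: .....
##...
##...
####.
#####

Derivation:
Click 1 (2,0) count=0: revealed 12 new [(1,0) (1,1) (2,0) (2,1) (3,0) (3,1) (3,2) (3,3) (4,0) (4,1) (4,2) (4,3)] -> total=12
Click 2 (4,3) count=1: revealed 0 new [(none)] -> total=12
Click 3 (4,4) count=1: revealed 1 new [(4,4)] -> total=13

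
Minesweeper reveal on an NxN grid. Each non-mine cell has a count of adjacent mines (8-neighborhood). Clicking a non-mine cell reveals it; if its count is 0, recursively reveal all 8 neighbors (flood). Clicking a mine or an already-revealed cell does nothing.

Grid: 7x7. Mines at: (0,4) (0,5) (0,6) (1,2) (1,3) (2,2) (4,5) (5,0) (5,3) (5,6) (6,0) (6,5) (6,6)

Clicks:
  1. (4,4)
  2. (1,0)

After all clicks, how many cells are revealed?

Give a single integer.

Click 1 (4,4) count=2: revealed 1 new [(4,4)] -> total=1
Click 2 (1,0) count=0: revealed 10 new [(0,0) (0,1) (1,0) (1,1) (2,0) (2,1) (3,0) (3,1) (4,0) (4,1)] -> total=11

Answer: 11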